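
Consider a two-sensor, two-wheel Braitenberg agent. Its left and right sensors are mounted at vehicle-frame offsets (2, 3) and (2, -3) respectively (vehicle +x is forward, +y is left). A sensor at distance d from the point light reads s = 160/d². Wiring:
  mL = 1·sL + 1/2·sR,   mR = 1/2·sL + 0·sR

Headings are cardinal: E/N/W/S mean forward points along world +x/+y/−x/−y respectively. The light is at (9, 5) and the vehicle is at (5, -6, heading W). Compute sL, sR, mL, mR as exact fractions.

left sensor world pos  = (3, -9); dL² = 232
right sensor world pos = (3, -3); dR² = 100
sL = 160/232 = 20/29
sR = 160/100 = 8/5
mL = 1·sL + 1/2·sR = 216/145
mR = 1/2·sL + 0·sR = 10/29

20/29 8/5 216/145 10/29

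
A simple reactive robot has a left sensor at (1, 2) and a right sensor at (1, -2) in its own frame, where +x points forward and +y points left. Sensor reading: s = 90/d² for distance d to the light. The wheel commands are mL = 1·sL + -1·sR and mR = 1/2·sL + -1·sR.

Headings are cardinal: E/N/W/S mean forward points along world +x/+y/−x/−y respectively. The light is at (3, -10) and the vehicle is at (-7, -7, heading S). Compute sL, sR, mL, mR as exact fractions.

45/34 45/74 450/629 135/2516

left sensor world pos  = (-5, -8); dL² = 68
right sensor world pos = (-9, -8); dR² = 148
sL = 90/68 = 45/34
sR = 90/148 = 45/74
mL = 1·sL + -1·sR = 450/629
mR = 1/2·sL + -1·sR = 135/2516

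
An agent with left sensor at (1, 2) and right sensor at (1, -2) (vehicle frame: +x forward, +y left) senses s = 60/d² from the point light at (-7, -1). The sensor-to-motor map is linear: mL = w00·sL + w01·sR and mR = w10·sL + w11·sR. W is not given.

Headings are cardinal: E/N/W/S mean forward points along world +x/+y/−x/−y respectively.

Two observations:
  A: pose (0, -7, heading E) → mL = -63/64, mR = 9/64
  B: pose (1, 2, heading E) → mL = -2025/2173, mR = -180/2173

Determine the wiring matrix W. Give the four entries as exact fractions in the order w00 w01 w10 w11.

obs A: pose=(0,-7,E) → sL=3/4, sR=15/32, mL=-63/64, mR=9/64
obs B: pose=(1,2,E) → sL=30/53, sR=30/41, mL=-2025/2173, mR=-180/2173
sensor matrix S = [[3/4, 15/32], [30/53, 30/41]]; det S = 9855/34768
solve [mL_A; mL_B] = S·[w00; w01] and [mR_A; mR_B] = S·[w10; w11]:
  w00 = -1, w01 = -1/2, w10 = 1/2, w11 = -1/2

-1 -1/2 1/2 -1/2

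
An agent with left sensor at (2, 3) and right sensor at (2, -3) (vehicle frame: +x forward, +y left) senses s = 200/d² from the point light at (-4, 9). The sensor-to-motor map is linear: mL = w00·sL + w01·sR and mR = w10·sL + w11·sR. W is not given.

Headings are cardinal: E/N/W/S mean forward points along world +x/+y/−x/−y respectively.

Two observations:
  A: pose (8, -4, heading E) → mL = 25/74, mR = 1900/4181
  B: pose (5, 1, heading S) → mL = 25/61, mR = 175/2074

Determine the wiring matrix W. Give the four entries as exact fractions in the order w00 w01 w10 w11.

obs A: pose=(8,-4,E) → sL=25/37, sR=50/113, mL=25/74, mR=1900/4181
obs B: pose=(5,1,S) → sL=50/61, sR=25/17, mL=25/61, mR=175/2074
sensor matrix S = [[25/37, 50/113], [50/61, 25/17]]; det S = 2735625/4335697
solve [mL_A; mL_B] = S·[w00; w01] and [mR_A; mR_B] = S·[w10; w11]:
  w00 = 1/2, w01 = 0, w10 = 1, w11 = -1/2

1/2 0 1 -1/2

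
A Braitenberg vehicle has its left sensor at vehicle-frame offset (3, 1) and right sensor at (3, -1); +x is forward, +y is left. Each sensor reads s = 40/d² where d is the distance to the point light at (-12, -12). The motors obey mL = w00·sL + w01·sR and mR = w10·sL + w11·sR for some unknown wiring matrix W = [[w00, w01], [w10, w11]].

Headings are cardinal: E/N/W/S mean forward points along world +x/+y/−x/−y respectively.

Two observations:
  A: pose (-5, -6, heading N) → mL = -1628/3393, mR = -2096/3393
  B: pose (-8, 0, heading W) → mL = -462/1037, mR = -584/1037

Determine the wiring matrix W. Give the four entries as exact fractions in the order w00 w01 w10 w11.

-1 -1/2 -1 -1

obs A: pose=(-5,-6,N) → sL=40/117, sR=8/29, mL=-1628/3393, mR=-2096/3393
obs B: pose=(-8,0,W) → sL=20/61, sR=4/17, mL=-462/1037, mR=-584/1037
sensor matrix S = [[40/117, 8/29], [20/61, 4/17]]; det S = -35200/3518541
solve [mL_A; mL_B] = S·[w00; w01] and [mR_A; mR_B] = S·[w10; w11]:
  w00 = -1, w01 = -1/2, w10 = -1, w11 = -1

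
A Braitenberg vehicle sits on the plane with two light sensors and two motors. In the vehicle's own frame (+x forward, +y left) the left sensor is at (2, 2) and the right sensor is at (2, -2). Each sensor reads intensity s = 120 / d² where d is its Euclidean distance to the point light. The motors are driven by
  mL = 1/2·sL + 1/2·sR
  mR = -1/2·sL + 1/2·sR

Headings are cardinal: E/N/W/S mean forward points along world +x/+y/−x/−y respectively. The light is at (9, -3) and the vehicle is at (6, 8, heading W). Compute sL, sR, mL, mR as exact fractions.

left sensor world pos  = (4, 6); dL² = 106
right sensor world pos = (4, 10); dR² = 194
sL = 120/106 = 60/53
sR = 120/194 = 60/97
mL = 1/2·sL + 1/2·sR = 4500/5141
mR = -1/2·sL + 1/2·sR = -1320/5141

60/53 60/97 4500/5141 -1320/5141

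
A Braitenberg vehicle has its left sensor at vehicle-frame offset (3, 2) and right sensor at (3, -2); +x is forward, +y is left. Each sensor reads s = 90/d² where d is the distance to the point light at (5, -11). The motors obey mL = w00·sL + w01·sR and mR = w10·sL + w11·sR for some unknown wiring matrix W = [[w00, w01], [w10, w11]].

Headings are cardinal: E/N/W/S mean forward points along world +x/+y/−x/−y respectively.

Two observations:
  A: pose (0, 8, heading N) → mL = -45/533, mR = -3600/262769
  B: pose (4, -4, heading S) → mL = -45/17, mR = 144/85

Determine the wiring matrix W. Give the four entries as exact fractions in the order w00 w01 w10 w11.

obs A: pose=(0,8,N) → sL=90/533, sR=90/493, mL=-45/533, mR=-3600/262769
obs B: pose=(4,-4,S) → sL=90/17, sR=18/5, mL=-45/17, mR=144/85
sensor matrix S = [[90/533, 90/493], [90/17, 18/5]]; det S = -1601856/4467073
solve [mL_A; mL_B] = S·[w00; w01] and [mR_A; mR_B] = S·[w10; w11]:
  w00 = -1/2, w01 = 0, w10 = 1, w11 = -1

-1/2 0 1 -1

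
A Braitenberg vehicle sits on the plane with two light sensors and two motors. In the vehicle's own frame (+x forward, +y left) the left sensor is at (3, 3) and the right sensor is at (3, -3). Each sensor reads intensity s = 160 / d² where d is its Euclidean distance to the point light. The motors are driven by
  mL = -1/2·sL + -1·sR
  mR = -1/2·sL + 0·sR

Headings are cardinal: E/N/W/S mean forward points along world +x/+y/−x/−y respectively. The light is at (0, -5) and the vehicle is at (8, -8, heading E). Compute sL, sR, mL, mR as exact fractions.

left sensor world pos  = (11, -5); dL² = 121
right sensor world pos = (11, -11); dR² = 157
sL = 160/121 = 160/121
sR = 160/157 = 160/157
mL = -1/2·sL + -1·sR = -31920/18997
mR = -1/2·sL + 0·sR = -80/121

160/121 160/157 -31920/18997 -80/121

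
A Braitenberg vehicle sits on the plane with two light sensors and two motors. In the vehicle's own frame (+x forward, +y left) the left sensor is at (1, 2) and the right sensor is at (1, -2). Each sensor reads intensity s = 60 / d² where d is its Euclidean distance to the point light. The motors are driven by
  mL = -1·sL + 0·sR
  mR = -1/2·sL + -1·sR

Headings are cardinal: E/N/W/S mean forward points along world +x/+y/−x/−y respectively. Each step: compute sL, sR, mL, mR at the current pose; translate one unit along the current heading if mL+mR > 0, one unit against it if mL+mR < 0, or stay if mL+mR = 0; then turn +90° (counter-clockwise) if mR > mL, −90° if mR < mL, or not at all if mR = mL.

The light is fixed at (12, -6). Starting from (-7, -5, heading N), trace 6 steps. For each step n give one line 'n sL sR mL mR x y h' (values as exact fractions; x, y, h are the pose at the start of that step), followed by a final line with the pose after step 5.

0 12/89 60/293 -12/89 -7098/26077 -7 -5 N
1 15/82 15/82 -15/82 -45/164 -7 -6 E
2 12/65 12/97 -12/65 -1362/6305 -8 -6 S
3 30/221 2/15 -30/221 -667/3315 -8 -5 W
4 12/89 60/293 -12/89 -7098/26077 -7 -5 N
5 15/82 15/82 -15/82 -45/164 -7 -6 E
final -8 -6 S

n=0: pose=(-7,-5,N); sL=12/89, sR=60/293; mL=-12/89, mR=-7098/26077; mL+mR=-10614/26077 → advance -1; mR−mL=-3582/26077 → turn -1·90°
n=1: pose=(-7,-6,E); sL=15/82, sR=15/82; mL=-15/82, mR=-45/164; mL+mR=-75/164 → advance -1; mR−mL=-15/164 → turn -1·90°
n=2: pose=(-8,-6,S); sL=12/65, sR=12/97; mL=-12/65, mR=-1362/6305; mL+mR=-2526/6305 → advance -1; mR−mL=-198/6305 → turn -1·90°
n=3: pose=(-8,-5,W); sL=30/221, sR=2/15; mL=-30/221, mR=-667/3315; mL+mR=-1117/3315 → advance -1; mR−mL=-217/3315 → turn -1·90°
n=4: pose=(-7,-5,N); sL=12/89, sR=60/293; mL=-12/89, mR=-7098/26077; mL+mR=-10614/26077 → advance -1; mR−mL=-3582/26077 → turn -1·90°
n=5: pose=(-7,-6,E); sL=15/82, sR=15/82; mL=-15/82, mR=-45/164; mL+mR=-75/164 → advance -1; mR−mL=-15/164 → turn -1·90°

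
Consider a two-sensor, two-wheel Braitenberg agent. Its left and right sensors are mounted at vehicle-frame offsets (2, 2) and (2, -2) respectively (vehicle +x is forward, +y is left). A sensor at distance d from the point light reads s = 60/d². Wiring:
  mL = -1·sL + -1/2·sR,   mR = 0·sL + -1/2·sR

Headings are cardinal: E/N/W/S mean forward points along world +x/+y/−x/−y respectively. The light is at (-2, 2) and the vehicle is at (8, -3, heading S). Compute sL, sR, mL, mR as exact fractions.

left sensor world pos  = (10, -5); dL² = 193
right sensor world pos = (6, -5); dR² = 113
sL = 60/193 = 60/193
sR = 60/113 = 60/113
mL = -1·sL + -1/2·sR = -12570/21809
mR = 0·sL + -1/2·sR = -30/113

60/193 60/113 -12570/21809 -30/113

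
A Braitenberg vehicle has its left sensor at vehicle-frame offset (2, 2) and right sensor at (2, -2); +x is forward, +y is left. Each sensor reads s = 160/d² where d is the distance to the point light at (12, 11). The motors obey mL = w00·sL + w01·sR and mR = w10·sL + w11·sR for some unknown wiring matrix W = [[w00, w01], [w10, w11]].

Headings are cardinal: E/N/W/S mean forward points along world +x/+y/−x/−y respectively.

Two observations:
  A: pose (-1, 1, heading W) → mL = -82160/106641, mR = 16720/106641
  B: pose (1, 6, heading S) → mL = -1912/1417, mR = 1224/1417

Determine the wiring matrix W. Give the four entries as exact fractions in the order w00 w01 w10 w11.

obs A: pose=(-1,1,W) → sL=160/369, sR=160/289, mL=-82160/106641, mR=16720/106641
obs B: pose=(1,6,S) → sL=16/13, sR=80/109, mL=-1912/1417, mR=1224/1417
sensor matrix S = [[160/369, 160/289], [16/13, 80/109]]; det S = -54876160/151110297
solve [mL_A; mL_B] = S·[w00; w01] and [mR_A; mR_B] = S·[w10; w11]:
  w00 = -1/2, w01 = -1, w10 = 1, w11 = -1/2

-1/2 -1 1 -1/2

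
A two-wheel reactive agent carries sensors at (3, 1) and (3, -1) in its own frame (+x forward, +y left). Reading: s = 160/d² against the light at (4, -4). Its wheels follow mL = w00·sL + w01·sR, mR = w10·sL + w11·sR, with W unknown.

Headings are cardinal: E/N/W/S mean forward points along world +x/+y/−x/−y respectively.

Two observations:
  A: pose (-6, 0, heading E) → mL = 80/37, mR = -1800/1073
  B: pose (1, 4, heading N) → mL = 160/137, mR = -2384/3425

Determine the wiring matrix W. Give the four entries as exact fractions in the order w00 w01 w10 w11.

1 0 1/2 -1

obs A: pose=(-6,0,E) → sL=80/37, sR=80/29, mL=80/37, mR=-1800/1073
obs B: pose=(1,4,N) → sL=160/137, sR=32/25, mL=160/137, mR=-2384/3425
sensor matrix S = [[80/37, 80/29], [160/137, 32/25]]; det S = -333824/735005
solve [mL_A; mL_B] = S·[w00; w01] and [mR_A; mR_B] = S·[w10; w11]:
  w00 = 1, w01 = 0, w10 = 1/2, w11 = -1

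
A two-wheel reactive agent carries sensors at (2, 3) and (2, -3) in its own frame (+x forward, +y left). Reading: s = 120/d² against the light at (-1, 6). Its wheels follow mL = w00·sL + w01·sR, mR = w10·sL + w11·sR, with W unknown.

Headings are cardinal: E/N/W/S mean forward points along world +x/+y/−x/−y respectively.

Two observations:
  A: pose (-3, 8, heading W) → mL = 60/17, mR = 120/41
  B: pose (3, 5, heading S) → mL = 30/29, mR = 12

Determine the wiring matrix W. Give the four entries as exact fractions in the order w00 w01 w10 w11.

1/2 0 0 1

obs A: pose=(-3,8,W) → sL=120/17, sR=120/41, mL=60/17, mR=120/41
obs B: pose=(3,5,S) → sL=60/29, sR=12, mL=30/29, mR=12
sensor matrix S = [[120/17, 120/41], [60/29, 12]]; det S = 1589760/20213
solve [mL_A; mL_B] = S·[w00; w01] and [mR_A; mR_B] = S·[w10; w11]:
  w00 = 1/2, w01 = 0, w10 = 0, w11 = 1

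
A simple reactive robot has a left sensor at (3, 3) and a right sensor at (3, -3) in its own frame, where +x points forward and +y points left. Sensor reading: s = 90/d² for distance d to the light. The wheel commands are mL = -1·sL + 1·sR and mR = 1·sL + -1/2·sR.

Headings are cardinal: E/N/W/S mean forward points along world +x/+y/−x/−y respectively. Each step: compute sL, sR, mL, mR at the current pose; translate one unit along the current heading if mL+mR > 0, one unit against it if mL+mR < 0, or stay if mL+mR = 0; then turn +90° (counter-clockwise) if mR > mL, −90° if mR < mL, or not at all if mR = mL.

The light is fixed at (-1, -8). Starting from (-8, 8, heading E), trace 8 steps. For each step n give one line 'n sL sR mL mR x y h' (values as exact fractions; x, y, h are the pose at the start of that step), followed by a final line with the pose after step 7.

n=0: pose=(-8,8,E); sL=90/377, sR=18/37; mL=3456/13949, mR=-63/13949; mL+mR=9/37 → advance +1; mR−mL=-3519/13949 → turn -1·90°
n=1: pose=(-7,8,S); sL=45/89, sR=9/25; mL=-324/2225, mR=1449/4450; mL+mR=9/50 → advance +1; mR−mL=2097/4450 → turn +1·90°
n=2: pose=(-7,7,E); sL=10/37, sR=10/17; mL=200/629, mR=-15/629; mL+mR=5/17 → advance +1; mR−mL=-215/629 → turn -1·90°
n=3: pose=(-6,7,S); sL=45/74, sR=45/104; mL=-675/3848, mR=3015/7696; mL+mR=45/208 → advance +1; mR−mL=4365/7696 → turn +1·90°
n=4: pose=(-6,6,E); sL=90/293, sR=18/25; mL=3024/7325, mR=-387/7325; mL+mR=9/25 → advance +1; mR−mL=-3411/7325 → turn -1·90°
n=5: pose=(-5,6,S); sL=45/61, sR=9/17; mL=-216/1037, mR=981/2074; mL+mR=9/34 → advance +1; mR−mL=1413/2074 → turn +1·90°
n=6: pose=(-5,5,E); sL=90/257, sR=90/101; mL=14040/25957, mR=-2475/25957; mL+mR=45/101 → advance +1; mR−mL=-16515/25957 → turn -1·90°
n=7: pose=(-4,5,S); sL=9/10, sR=45/68; mL=-81/340, mR=387/680; mL+mR=45/136 → advance +1; mR−mL=549/680 → turn +1·90°

0 90/377 18/37 3456/13949 -63/13949 -8 8 E
1 45/89 9/25 -324/2225 1449/4450 -7 8 S
2 10/37 10/17 200/629 -15/629 -7 7 E
3 45/74 45/104 -675/3848 3015/7696 -6 7 S
4 90/293 18/25 3024/7325 -387/7325 -6 6 E
5 45/61 9/17 -216/1037 981/2074 -5 6 S
6 90/257 90/101 14040/25957 -2475/25957 -5 5 E
7 9/10 45/68 -81/340 387/680 -4 5 S
final -4 4 E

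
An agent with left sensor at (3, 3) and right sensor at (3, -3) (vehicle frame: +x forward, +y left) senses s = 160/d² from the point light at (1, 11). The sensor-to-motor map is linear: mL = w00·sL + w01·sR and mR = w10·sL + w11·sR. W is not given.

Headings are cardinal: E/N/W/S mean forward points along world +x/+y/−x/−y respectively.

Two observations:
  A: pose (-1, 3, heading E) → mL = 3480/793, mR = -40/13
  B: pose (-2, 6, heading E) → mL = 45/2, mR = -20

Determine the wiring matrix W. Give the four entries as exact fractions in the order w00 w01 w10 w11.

1/2 1 -1/2 0

obs A: pose=(-1,3,E) → sL=80/13, sR=80/61, mL=3480/793, mR=-40/13
obs B: pose=(-2,6,E) → sL=40, sR=5/2, mL=45/2, mR=-20
sensor matrix S = [[80/13, 80/61], [40, 5/2]]; det S = -29400/793
solve [mL_A; mL_B] = S·[w00; w01] and [mR_A; mR_B] = S·[w10; w11]:
  w00 = 1/2, w01 = 1, w10 = -1/2, w11 = 0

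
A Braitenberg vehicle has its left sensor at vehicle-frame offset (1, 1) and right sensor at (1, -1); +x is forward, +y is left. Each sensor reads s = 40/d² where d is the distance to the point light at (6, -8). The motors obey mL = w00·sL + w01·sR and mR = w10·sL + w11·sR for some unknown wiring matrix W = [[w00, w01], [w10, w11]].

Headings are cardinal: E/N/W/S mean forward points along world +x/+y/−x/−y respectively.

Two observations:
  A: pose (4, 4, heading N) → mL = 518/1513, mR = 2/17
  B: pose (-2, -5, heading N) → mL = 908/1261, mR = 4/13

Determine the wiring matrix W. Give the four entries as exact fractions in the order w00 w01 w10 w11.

obs A: pose=(4,4,N) → sL=20/89, sR=4/17, mL=518/1513, mR=2/17
obs B: pose=(-2,-5,N) → sL=40/97, sR=8/13, mL=908/1261, mR=4/13
sensor matrix S = [[20/89, 4/17], [40/97, 8/13]]; det S = 78720/1907893
solve [mL_A; mL_B] = S·[w00; w01] and [mR_A; mR_B] = S·[w10; w11]:
  w00 = 1, w01 = 1/2, w10 = 0, w11 = 1/2

1 1/2 0 1/2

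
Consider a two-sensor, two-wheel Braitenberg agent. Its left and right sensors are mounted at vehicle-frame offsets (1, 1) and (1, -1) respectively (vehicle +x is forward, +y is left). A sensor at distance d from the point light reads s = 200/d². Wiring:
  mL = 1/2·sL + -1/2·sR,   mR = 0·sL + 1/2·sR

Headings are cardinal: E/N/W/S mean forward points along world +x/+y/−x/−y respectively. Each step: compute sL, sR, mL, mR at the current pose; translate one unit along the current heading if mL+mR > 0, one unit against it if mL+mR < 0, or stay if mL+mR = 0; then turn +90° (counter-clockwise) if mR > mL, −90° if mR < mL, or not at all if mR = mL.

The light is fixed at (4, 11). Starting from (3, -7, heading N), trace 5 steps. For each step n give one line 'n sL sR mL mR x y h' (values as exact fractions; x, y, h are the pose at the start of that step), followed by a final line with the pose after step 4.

n=0: pose=(3,-7,N); sL=200/293, sR=200/289; mL=-400/84677, mR=100/289; mL+mR=100/293 → advance +1; mR−mL=29700/84677 → turn +1·90°
n=1: pose=(3,-6,W); sL=25/41, sR=10/13; mL=-85/1066, mR=5/13; mL+mR=25/82 → advance +1; mR−mL=495/1066 → turn +1·90°
n=2: pose=(2,-6,S); sL=8/13, sR=200/333; mL=32/4329, mR=100/333; mL+mR=4/13 → advance +1; mR−mL=1268/4329 → turn +1·90°
n=3: pose=(2,-7,E); sL=20/29, sR=100/181; mL=360/5249, mR=50/181; mL+mR=10/29 → advance +1; mR−mL=1090/5249 → turn +1·90°
n=4: pose=(3,-7,N); sL=200/293, sR=200/289; mL=-400/84677, mR=100/289; mL+mR=100/293 → advance +1; mR−mL=29700/84677 → turn +1·90°

0 200/293 200/289 -400/84677 100/289 3 -7 N
1 25/41 10/13 -85/1066 5/13 3 -6 W
2 8/13 200/333 32/4329 100/333 2 -6 S
3 20/29 100/181 360/5249 50/181 2 -7 E
4 200/293 200/289 -400/84677 100/289 3 -7 N
final 3 -6 W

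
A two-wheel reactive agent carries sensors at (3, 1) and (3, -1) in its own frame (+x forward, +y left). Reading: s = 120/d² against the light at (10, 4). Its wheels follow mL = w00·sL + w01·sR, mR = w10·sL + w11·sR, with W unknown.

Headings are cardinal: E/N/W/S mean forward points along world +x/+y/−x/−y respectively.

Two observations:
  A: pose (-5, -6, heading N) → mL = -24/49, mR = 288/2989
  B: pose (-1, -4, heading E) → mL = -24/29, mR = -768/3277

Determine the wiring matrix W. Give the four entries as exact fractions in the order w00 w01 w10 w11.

obs A: pose=(-5,-6,N) → sL=24/61, sR=24/49, mL=-24/49, mR=288/2989
obs B: pose=(-1,-4,E) → sL=120/113, sR=24/29, mL=-24/29, mR=-768/3277
sensor matrix S = [[24/61, 24/49], [120/113, 24/29]]; det S = -1905408/9794953
solve [mL_A; mL_B] = S·[w00; w01] and [mR_A; mR_B] = S·[w10; w11]:
  w00 = 0, w01 = -1, w10 = -1, w11 = 1

0 -1 -1 1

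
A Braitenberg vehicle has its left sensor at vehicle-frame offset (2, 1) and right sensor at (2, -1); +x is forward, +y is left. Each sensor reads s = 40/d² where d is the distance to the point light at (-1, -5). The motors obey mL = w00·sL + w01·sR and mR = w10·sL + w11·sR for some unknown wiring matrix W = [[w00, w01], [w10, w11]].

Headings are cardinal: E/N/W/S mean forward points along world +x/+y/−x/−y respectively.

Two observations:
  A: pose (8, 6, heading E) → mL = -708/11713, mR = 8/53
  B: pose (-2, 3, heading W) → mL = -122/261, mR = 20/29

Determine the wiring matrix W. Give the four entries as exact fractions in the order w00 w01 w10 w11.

-1 1/2 1 0

obs A: pose=(8,6,E) → sL=8/53, sR=40/221, mL=-708/11713, mR=8/53
obs B: pose=(-2,3,W) → sL=20/29, sR=4/9, mL=-122/261, mR=20/29
sensor matrix S = [[8/53, 40/221], [20/29, 4/9]]; det S = -176512/3057093
solve [mL_A; mL_B] = S·[w00; w01] and [mR_A; mR_B] = S·[w10; w11]:
  w00 = -1, w01 = 1/2, w10 = 1, w11 = 0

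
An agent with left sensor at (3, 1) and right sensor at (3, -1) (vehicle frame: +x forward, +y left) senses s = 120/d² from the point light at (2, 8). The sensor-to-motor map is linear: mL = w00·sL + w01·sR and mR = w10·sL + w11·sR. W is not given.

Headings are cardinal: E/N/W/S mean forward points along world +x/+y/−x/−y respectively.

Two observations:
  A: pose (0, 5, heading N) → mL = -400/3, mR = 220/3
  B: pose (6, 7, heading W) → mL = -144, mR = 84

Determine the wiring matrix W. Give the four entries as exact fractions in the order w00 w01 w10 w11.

-1 -1 1 1/2

obs A: pose=(0,5,N) → sL=40/3, sR=120, mL=-400/3, mR=220/3
obs B: pose=(6,7,W) → sL=24, sR=120, mL=-144, mR=84
sensor matrix S = [[40/3, 120], [24, 120]]; det S = -1280
solve [mL_A; mL_B] = S·[w00; w01] and [mR_A; mR_B] = S·[w10; w11]:
  w00 = -1, w01 = -1, w10 = 1, w11 = 1/2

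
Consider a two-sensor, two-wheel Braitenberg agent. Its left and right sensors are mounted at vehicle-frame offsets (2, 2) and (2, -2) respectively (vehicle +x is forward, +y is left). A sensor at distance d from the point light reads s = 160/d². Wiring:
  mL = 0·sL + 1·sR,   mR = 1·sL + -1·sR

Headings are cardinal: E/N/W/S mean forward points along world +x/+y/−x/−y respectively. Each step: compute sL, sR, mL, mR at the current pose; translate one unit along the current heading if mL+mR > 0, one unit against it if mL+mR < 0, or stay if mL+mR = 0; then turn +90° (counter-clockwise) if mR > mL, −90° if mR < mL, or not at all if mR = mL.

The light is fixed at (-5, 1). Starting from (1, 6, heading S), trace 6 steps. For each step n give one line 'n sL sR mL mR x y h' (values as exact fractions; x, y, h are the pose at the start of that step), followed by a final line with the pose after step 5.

n=0: pose=(1,6,S); sL=160/73, sR=32/5; mL=32/5, mR=-1536/365; mL+mR=160/73 → advance +1; mR−mL=-3872/365 → turn -1·90°
n=1: pose=(1,5,W); sL=8, sR=40/13; mL=40/13, mR=64/13; mL+mR=8 → advance +1; mR−mL=24/13 → turn +1·90°
n=2: pose=(0,5,S); sL=160/53, sR=160/13; mL=160/13, mR=-6400/689; mL+mR=160/53 → advance +1; mR−mL=-14880/689 → turn -1·90°
n=3: pose=(0,4,W); sL=16, sR=80/17; mL=80/17, mR=192/17; mL+mR=16 → advance +1; mR−mL=112/17 → turn +1·90°
n=4: pose=(-1,4,S); sL=160/37, sR=32; mL=32, mR=-1024/37; mL+mR=160/37 → advance +1; mR−mL=-2208/37 → turn -1·90°
n=5: pose=(-1,3,W); sL=40, sR=8; mL=8, mR=32; mL+mR=40 → advance +1; mR−mL=24 → turn +1·90°

0 160/73 32/5 32/5 -1536/365 1 6 S
1 8 40/13 40/13 64/13 1 5 W
2 160/53 160/13 160/13 -6400/689 0 5 S
3 16 80/17 80/17 192/17 0 4 W
4 160/37 32 32 -1024/37 -1 4 S
5 40 8 8 32 -1 3 W
final -2 3 S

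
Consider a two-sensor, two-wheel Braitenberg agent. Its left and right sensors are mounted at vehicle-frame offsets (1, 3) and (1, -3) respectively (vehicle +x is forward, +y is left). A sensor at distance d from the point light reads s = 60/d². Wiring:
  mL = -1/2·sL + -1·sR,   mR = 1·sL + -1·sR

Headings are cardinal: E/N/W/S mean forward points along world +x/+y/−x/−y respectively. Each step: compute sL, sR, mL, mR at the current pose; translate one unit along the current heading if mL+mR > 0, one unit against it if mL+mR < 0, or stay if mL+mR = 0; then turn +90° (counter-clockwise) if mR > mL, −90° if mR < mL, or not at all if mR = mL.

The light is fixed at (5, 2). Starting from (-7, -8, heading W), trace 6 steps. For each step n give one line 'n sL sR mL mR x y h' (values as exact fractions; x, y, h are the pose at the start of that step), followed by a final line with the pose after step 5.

n=0: pose=(-7,-8,W); sL=30/169, sR=30/109; mL=-6705/18421, mR=-1800/18421; mL+mR=-8505/18421 → advance -1; mR−mL=45/169 → turn +1·90°
n=1: pose=(-6,-8,S); sL=12/37, sR=60/317; mL=-4122/11729, mR=1584/11729; mL+mR=-2538/11729 → advance -1; mR−mL=18/37 → turn +1·90°
n=2: pose=(-6,-7,E); sL=15/34, sR=15/61; mL=-1935/4148, mR=405/2074; mL+mR=-1125/4148 → advance -1; mR−mL=45/68 → turn +1·90°
n=3: pose=(-7,-7,N); sL=60/289, sR=12/29; mL=-4338/8381, mR=-1728/8381; mL+mR=-6066/8381 → advance -1; mR−mL=90/289 → turn +1·90°
n=4: pose=(-7,-8,W); sL=30/169, sR=30/109; mL=-6705/18421, mR=-1800/18421; mL+mR=-8505/18421 → advance -1; mR−mL=45/169 → turn +1·90°
n=5: pose=(-6,-8,S); sL=12/37, sR=60/317; mL=-4122/11729, mR=1584/11729; mL+mR=-2538/11729 → advance -1; mR−mL=18/37 → turn +1·90°

0 30/169 30/109 -6705/18421 -1800/18421 -7 -8 W
1 12/37 60/317 -4122/11729 1584/11729 -6 -8 S
2 15/34 15/61 -1935/4148 405/2074 -6 -7 E
3 60/289 12/29 -4338/8381 -1728/8381 -7 -7 N
4 30/169 30/109 -6705/18421 -1800/18421 -7 -8 W
5 12/37 60/317 -4122/11729 1584/11729 -6 -8 S
final -6 -7 E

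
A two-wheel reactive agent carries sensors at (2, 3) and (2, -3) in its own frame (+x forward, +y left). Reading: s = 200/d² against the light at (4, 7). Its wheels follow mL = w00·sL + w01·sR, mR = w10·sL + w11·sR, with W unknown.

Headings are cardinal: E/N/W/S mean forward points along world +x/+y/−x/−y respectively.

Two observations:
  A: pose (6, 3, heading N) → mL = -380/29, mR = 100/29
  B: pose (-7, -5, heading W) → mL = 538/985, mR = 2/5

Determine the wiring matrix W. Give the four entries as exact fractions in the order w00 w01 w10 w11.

obs A: pose=(6,3,N) → sL=40, sR=200/29, mL=-380/29, mR=100/29
obs B: pose=(-7,-5,W) → sL=100/197, sR=4/5, mL=538/985, mR=2/5
sensor matrix S = [[40, 200/29], [100/197, 4/5]]; det S = 162816/5713
solve [mL_A; mL_B] = S·[w00; w01] and [mR_A; mR_B] = S·[w10; w11]:
  w00 = -1/2, w01 = 1, w10 = 0, w11 = 1/2

-1/2 1 0 1/2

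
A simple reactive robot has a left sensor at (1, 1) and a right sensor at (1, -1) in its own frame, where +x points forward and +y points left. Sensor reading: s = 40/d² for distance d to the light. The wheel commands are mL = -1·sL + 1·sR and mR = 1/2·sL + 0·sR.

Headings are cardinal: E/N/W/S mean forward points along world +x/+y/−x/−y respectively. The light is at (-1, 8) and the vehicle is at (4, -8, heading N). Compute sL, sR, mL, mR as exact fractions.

left sensor world pos  = (3, -7); dL² = 241
right sensor world pos = (5, -7); dR² = 261
sL = 40/241 = 40/241
sR = 40/261 = 40/261
mL = -1·sL + 1·sR = -800/62901
mR = 1/2·sL + 0·sR = 20/241

40/241 40/261 -800/62901 20/241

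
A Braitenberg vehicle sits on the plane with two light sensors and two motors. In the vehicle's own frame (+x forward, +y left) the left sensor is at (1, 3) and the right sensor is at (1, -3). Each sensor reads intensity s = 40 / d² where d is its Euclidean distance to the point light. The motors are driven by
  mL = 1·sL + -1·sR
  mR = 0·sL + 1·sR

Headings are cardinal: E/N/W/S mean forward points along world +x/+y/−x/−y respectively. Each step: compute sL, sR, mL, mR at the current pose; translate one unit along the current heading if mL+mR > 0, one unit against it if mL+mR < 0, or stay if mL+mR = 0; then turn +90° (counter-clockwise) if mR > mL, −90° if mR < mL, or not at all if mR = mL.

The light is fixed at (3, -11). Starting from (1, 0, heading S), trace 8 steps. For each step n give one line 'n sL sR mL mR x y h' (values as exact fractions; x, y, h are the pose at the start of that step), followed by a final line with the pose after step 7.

0 40/101 8/25 192/2525 8/25 1 0 S
1 4/17 4/5 -48/85 4/5 1 -1 E
2 40/137 8/25 -96/3425 8/25 2 -1 N
3 10/17 1/5 33/85 1/5 2 0 W
4 40/169 8/29 -192/4901 8/29 1 0 N
5 4/9 20/117 32/117 20/117 1 1 W
6 8/41 40/169 -288/6929 40/169 0 1 N
7 10/29 5/34 195/986 5/34 0 2 W
final -1 2 N

n=0: pose=(1,0,S); sL=40/101, sR=8/25; mL=192/2525, mR=8/25; mL+mR=40/101 → advance +1; mR−mL=616/2525 → turn +1·90°
n=1: pose=(1,-1,E); sL=4/17, sR=4/5; mL=-48/85, mR=4/5; mL+mR=4/17 → advance +1; mR−mL=116/85 → turn +1·90°
n=2: pose=(2,-1,N); sL=40/137, sR=8/25; mL=-96/3425, mR=8/25; mL+mR=40/137 → advance +1; mR−mL=1192/3425 → turn +1·90°
n=3: pose=(2,0,W); sL=10/17, sR=1/5; mL=33/85, mR=1/5; mL+mR=10/17 → advance +1; mR−mL=-16/85 → turn -1·90°
n=4: pose=(1,0,N); sL=40/169, sR=8/29; mL=-192/4901, mR=8/29; mL+mR=40/169 → advance +1; mR−mL=1544/4901 → turn +1·90°
n=5: pose=(1,1,W); sL=4/9, sR=20/117; mL=32/117, mR=20/117; mL+mR=4/9 → advance +1; mR−mL=-4/39 → turn -1·90°
n=6: pose=(0,1,N); sL=8/41, sR=40/169; mL=-288/6929, mR=40/169; mL+mR=8/41 → advance +1; mR−mL=1928/6929 → turn +1·90°
n=7: pose=(0,2,W); sL=10/29, sR=5/34; mL=195/986, mR=5/34; mL+mR=10/29 → advance +1; mR−mL=-25/493 → turn -1·90°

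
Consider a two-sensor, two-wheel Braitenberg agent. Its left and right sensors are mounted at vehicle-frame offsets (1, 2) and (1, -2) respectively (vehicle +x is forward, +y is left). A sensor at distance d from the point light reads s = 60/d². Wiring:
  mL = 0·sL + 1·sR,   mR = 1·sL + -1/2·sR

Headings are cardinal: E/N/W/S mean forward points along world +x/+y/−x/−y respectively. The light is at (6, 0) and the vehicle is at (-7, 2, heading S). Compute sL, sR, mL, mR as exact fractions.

left sensor world pos  = (-5, 1); dL² = 122
right sensor world pos = (-9, 1); dR² = 226
sL = 60/122 = 30/61
sR = 60/226 = 30/113
mL = 0·sL + 1·sR = 30/113
mR = 1·sL + -1/2·sR = 2475/6893

30/61 30/113 30/113 2475/6893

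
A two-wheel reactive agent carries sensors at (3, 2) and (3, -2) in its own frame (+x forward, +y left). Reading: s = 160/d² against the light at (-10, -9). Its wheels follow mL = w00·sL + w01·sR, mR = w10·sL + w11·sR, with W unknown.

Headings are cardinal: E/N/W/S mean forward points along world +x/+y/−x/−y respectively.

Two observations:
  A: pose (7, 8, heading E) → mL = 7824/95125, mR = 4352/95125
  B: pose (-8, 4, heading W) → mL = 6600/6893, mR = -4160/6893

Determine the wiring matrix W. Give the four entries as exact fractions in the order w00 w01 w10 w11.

obs A: pose=(7,8,E) → sL=160/761, sR=32/125, mL=7824/95125, mR=4352/95125
obs B: pose=(-8,4,W) → sL=80/61, sR=80/113, mL=6600/6893, mR=-4160/6893
sensor matrix S = [[160/761, 32/125], [80/61, 80/113]]; det S = -24508416/131139325
solve [mL_A; mL_B] = S·[w00; w01] and [mR_A; mR_B] = S·[w10; w11]:
  w00 = 1, w01 = -1/2, w10 = -1, w11 = 1

1 -1/2 -1 1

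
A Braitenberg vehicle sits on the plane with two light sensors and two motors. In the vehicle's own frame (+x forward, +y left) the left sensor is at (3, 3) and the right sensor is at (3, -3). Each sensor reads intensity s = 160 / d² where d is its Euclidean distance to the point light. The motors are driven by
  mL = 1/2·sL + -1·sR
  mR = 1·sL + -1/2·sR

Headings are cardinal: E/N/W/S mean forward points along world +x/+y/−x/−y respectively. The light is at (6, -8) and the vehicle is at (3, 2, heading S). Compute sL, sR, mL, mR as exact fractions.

160/49 32/17 -208/833 1936/833

left sensor world pos  = (6, -1); dL² = 49
right sensor world pos = (0, -1); dR² = 85
sL = 160/49 = 160/49
sR = 160/85 = 32/17
mL = 1/2·sL + -1·sR = -208/833
mR = 1·sL + -1/2·sR = 1936/833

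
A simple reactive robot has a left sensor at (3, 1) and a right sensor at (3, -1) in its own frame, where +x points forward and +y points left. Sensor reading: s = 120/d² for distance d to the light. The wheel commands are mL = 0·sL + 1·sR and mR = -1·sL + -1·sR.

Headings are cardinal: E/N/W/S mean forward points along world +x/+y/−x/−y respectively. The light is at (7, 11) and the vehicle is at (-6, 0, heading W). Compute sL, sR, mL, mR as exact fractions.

left sensor world pos  = (-9, -1); dL² = 400
right sensor world pos = (-9, 1); dR² = 356
sL = 120/400 = 3/10
sR = 120/356 = 30/89
mL = 0·sL + 1·sR = 30/89
mR = -1·sL + -1·sR = -567/890

3/10 30/89 30/89 -567/890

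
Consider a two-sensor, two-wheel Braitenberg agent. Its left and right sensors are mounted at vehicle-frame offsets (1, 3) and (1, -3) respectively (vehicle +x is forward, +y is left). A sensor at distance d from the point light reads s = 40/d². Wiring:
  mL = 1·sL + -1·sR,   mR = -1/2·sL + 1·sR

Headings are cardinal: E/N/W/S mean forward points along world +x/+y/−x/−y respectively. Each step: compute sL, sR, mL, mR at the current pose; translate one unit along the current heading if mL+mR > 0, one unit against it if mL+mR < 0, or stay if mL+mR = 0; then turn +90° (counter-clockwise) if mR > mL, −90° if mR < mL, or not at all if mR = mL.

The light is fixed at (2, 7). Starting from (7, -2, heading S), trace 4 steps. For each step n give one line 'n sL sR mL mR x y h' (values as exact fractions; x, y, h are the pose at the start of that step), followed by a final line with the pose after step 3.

n=0: pose=(7,-2,S); sL=10/41, sR=5/13; mL=-75/533, mR=140/533; mL+mR=5/41 → advance +1; mR−mL=215/533 → turn +1·90°
n=1: pose=(7,-3,E); sL=8/17, sR=8/41; mL=192/697, mR=-28/697; mL+mR=4/17 → advance +1; mR−mL=-220/697 → turn -1·90°
n=2: pose=(8,-3,S); sL=20/101, sR=4/13; mL=-144/1313, mR=274/1313; mL+mR=10/101 → advance +1; mR−mL=418/1313 → turn +1·90°
n=3: pose=(8,-4,E); sL=40/113, sR=8/49; mL=1056/5537, mR=-76/5537; mL+mR=20/113 → advance +1; mR−mL=-1132/5537 → turn -1·90°

0 10/41 5/13 -75/533 140/533 7 -2 S
1 8/17 8/41 192/697 -28/697 7 -3 E
2 20/101 4/13 -144/1313 274/1313 8 -3 S
3 40/113 8/49 1056/5537 -76/5537 8 -4 E
final 9 -4 S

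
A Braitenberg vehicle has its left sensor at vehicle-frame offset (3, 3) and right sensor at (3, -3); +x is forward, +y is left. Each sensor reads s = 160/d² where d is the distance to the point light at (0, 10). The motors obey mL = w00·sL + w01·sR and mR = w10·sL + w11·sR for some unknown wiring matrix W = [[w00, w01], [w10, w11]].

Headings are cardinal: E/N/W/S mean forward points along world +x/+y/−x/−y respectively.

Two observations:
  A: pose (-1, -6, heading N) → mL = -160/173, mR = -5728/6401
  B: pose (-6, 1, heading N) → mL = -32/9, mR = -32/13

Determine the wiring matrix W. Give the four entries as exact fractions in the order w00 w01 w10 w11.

0 -1 -1/2 -1/2

obs A: pose=(-1,-6,N) → sL=32/37, sR=160/173, mL=-160/173, mR=-5728/6401
obs B: pose=(-6,1,N) → sL=160/117, sR=32/9, mL=-32/9, mR=-32/13
sensor matrix S = [[32/37, 160/173], [160/117, 32/9]]; det S = 1355776/748917
solve [mL_A; mL_B] = S·[w00; w01] and [mR_A; mR_B] = S·[w10; w11]:
  w00 = 0, w01 = -1, w10 = -1/2, w11 = -1/2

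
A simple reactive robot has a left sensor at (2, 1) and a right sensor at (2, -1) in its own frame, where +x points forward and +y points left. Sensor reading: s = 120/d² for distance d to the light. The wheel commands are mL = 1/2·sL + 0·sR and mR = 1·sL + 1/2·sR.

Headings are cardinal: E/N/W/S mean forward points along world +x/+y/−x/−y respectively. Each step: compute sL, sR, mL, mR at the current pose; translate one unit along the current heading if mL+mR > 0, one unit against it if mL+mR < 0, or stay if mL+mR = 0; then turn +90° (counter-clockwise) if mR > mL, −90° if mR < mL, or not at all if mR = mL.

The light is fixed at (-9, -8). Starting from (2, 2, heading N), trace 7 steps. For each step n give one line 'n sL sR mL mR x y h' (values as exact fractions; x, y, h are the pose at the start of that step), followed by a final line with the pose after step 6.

n=0: pose=(2,2,N); sL=30/61, sR=5/12; mL=15/61, mR=1025/1464; mL+mR=1385/1464 → advance +1; mR−mL=665/1464 → turn +1·90°
n=1: pose=(2,3,W); sL=120/181, sR=8/15; mL=60/181, mR=2524/2715; mL+mR=3424/2715 → advance +1; mR−mL=1624/2715 → turn +1·90°
n=2: pose=(1,3,S); sL=60/101, sR=20/27; mL=30/101, mR=2630/2727; mL+mR=3440/2727 → advance +1; mR−mL=1820/2727 → turn +1·90°
n=3: pose=(1,2,E); sL=24/53, sR=8/15; mL=12/53, mR=572/795; mL+mR=752/795 → advance +1; mR−mL=392/795 → turn +1·90°
n=4: pose=(2,2,N); sL=30/61, sR=5/12; mL=15/61, mR=1025/1464; mL+mR=1385/1464 → advance +1; mR−mL=665/1464 → turn +1·90°
n=5: pose=(2,3,W); sL=120/181, sR=8/15; mL=60/181, mR=2524/2715; mL+mR=3424/2715 → advance +1; mR−mL=1624/2715 → turn +1·90°
n=6: pose=(1,3,S); sL=60/101, sR=20/27; mL=30/101, mR=2630/2727; mL+mR=3440/2727 → advance +1; mR−mL=1820/2727 → turn +1·90°

0 30/61 5/12 15/61 1025/1464 2 2 N
1 120/181 8/15 60/181 2524/2715 2 3 W
2 60/101 20/27 30/101 2630/2727 1 3 S
3 24/53 8/15 12/53 572/795 1 2 E
4 30/61 5/12 15/61 1025/1464 2 2 N
5 120/181 8/15 60/181 2524/2715 2 3 W
6 60/101 20/27 30/101 2630/2727 1 3 S
final 1 2 E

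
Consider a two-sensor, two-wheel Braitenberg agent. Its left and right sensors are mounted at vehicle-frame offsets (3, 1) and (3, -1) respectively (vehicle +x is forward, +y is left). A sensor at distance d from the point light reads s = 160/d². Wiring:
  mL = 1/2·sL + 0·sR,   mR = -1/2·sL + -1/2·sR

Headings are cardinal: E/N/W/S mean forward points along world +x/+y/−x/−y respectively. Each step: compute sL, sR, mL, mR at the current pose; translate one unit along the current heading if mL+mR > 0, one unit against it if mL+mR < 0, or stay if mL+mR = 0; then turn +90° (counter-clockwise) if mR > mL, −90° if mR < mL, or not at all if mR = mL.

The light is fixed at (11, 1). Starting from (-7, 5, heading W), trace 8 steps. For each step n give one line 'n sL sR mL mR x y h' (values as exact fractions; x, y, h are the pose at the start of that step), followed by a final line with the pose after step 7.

n=0: pose=(-7,5,W); sL=16/45, sR=80/233; mL=8/45, mR=-3664/10485; mL+mR=-40/233 → advance -1; mR−mL=-5528/10485 → turn -1·90°
n=1: pose=(-6,5,N); sL=160/373, sR=32/61; mL=80/373, mR=-10848/22753; mL+mR=-16/61 → advance -1; mR−mL=-15728/22753 → turn -1·90°
n=2: pose=(-6,4,E); sL=40/53, sR=4/5; mL=20/53, mR=-206/265; mL+mR=-2/5 → advance -1; mR−mL=-306/265 → turn -1·90°
n=3: pose=(-7,4,S); sL=160/289, sR=160/361; mL=80/289, mR=-52000/104329; mL+mR=-80/361 → advance -1; mR−mL=-80880/104329 → turn -1·90°
n=4: pose=(-7,5,W); sL=16/45, sR=80/233; mL=8/45, mR=-3664/10485; mL+mR=-40/233 → advance -1; mR−mL=-5528/10485 → turn -1·90°
n=5: pose=(-6,5,N); sL=160/373, sR=32/61; mL=80/373, mR=-10848/22753; mL+mR=-16/61 → advance -1; mR−mL=-15728/22753 → turn -1·90°
n=6: pose=(-6,4,E); sL=40/53, sR=4/5; mL=20/53, mR=-206/265; mL+mR=-2/5 → advance -1; mR−mL=-306/265 → turn -1·90°
n=7: pose=(-7,4,S); sL=160/289, sR=160/361; mL=80/289, mR=-52000/104329; mL+mR=-80/361 → advance -1; mR−mL=-80880/104329 → turn -1·90°

0 16/45 80/233 8/45 -3664/10485 -7 5 W
1 160/373 32/61 80/373 -10848/22753 -6 5 N
2 40/53 4/5 20/53 -206/265 -6 4 E
3 160/289 160/361 80/289 -52000/104329 -7 4 S
4 16/45 80/233 8/45 -3664/10485 -7 5 W
5 160/373 32/61 80/373 -10848/22753 -6 5 N
6 40/53 4/5 20/53 -206/265 -6 4 E
7 160/289 160/361 80/289 -52000/104329 -7 4 S
final -7 5 W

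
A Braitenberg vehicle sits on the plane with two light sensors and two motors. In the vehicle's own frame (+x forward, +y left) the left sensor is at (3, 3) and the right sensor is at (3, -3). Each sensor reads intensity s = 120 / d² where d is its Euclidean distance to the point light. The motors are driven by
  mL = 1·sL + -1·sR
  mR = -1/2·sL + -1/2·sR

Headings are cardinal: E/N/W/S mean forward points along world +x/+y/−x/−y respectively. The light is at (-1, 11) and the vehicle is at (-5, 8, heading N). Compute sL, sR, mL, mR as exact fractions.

left sensor world pos  = (-8, 11); dL² = 49
right sensor world pos = (-2, 11); dR² = 1
sL = 120/49 = 120/49
sR = 120/1 = 120
mL = 1·sL + -1·sR = -5760/49
mR = -1/2·sL + -1/2·sR = -3000/49

120/49 120 -5760/49 -3000/49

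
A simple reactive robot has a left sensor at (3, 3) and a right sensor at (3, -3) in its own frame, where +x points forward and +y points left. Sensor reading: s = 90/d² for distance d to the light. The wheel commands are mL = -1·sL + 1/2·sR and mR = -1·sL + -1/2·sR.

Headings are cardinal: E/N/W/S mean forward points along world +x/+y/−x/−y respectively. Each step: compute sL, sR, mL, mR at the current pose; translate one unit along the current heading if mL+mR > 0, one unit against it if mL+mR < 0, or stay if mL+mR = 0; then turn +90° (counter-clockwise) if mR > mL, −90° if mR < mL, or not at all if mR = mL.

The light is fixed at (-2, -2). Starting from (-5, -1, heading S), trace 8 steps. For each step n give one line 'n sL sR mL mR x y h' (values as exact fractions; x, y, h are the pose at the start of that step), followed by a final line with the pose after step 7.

0 45/2 9/4 -171/8 -189/8 -5 -1 S
1 90/37 90/61 -3825/2257 -7155/2257 -5 0 W
2 9/5 45/13 -9/130 -459/130 -4 0 N
3 90/17 18 63/17 -243/17 -4 -1 E
4 45/2 9/4 -171/8 -189/8 -5 -1 S
5 90/37 90/61 -3825/2257 -7155/2257 -5 0 W
6 9/5 45/13 -9/130 -459/130 -4 0 N
7 90/17 18 63/17 -243/17 -4 -1 E
final -5 -1 S

n=0: pose=(-5,-1,S); sL=45/2, sR=9/4; mL=-171/8, mR=-189/8; mL+mR=-45 → advance -1; mR−mL=-9/4 → turn -1·90°
n=1: pose=(-5,0,W); sL=90/37, sR=90/61; mL=-3825/2257, mR=-7155/2257; mL+mR=-180/37 → advance -1; mR−mL=-90/61 → turn -1·90°
n=2: pose=(-4,0,N); sL=9/5, sR=45/13; mL=-9/130, mR=-459/130; mL+mR=-18/5 → advance -1; mR−mL=-45/13 → turn -1·90°
n=3: pose=(-4,-1,E); sL=90/17, sR=18; mL=63/17, mR=-243/17; mL+mR=-180/17 → advance -1; mR−mL=-18 → turn -1·90°
n=4: pose=(-5,-1,S); sL=45/2, sR=9/4; mL=-171/8, mR=-189/8; mL+mR=-45 → advance -1; mR−mL=-9/4 → turn -1·90°
n=5: pose=(-5,0,W); sL=90/37, sR=90/61; mL=-3825/2257, mR=-7155/2257; mL+mR=-180/37 → advance -1; mR−mL=-90/61 → turn -1·90°
n=6: pose=(-4,0,N); sL=9/5, sR=45/13; mL=-9/130, mR=-459/130; mL+mR=-18/5 → advance -1; mR−mL=-45/13 → turn -1·90°
n=7: pose=(-4,-1,E); sL=90/17, sR=18; mL=63/17, mR=-243/17; mL+mR=-180/17 → advance -1; mR−mL=-18 → turn -1·90°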